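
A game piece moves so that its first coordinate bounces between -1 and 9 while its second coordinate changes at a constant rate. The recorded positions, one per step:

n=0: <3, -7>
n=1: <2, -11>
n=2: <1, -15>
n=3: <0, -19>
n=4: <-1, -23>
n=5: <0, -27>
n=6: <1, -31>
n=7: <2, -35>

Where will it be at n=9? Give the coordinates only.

<4, -43>

The first coordinate reflects between -1 and 9, moving 1 per step.
  step 8: 2 → 3
  step 9: 3 → 4
The second coordinate changes by -4 each step: at step 9 it is -43.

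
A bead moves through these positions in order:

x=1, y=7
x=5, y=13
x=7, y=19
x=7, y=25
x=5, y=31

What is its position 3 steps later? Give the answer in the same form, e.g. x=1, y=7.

x=-13, y=49

First differences are (+4, +6), (+2, +6), (+0, +6), (-2, +6); their common second difference is (-2, +0) (constant acceleration).
step 5: x=5, y=31 + (-4, +6) → x=1, y=37
step 6: x=1, y=37 + (-6, +6) → x=-5, y=43
step 7: x=-5, y=43 + (-8, +6) → x=-13, y=49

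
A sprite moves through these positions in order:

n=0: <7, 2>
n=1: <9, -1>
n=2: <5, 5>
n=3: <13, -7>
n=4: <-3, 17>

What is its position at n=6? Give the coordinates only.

<-35, 65>

Consecutive displacements <+2, -3>, <-4, +6>, <+8, -12>, <-16, +24> scale by a factor of -2 each step.
step 5: <-3, 17> + <+32, -48> → <29, -31>
step 6: <29, -31> + <-64, +96> → <-35, 65>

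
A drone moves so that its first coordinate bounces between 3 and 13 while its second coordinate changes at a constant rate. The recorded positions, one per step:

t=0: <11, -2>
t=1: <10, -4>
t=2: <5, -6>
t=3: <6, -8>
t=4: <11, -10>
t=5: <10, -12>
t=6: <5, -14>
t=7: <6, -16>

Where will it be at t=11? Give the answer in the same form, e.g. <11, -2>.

<6, -24>

The first coordinate travels 5 per step and bounces off the walls at 3 and 13.
  step 8: 6 → 11
  step 9: 11 → 10
  step 10: 10 → 5
  step 11: 5 → 6
The second coordinate changes by -2 each step: at step 11 it is -24.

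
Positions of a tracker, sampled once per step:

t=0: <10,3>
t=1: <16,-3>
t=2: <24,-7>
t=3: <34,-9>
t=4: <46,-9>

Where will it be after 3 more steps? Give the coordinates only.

<94,3>

Taking differences between consecutive positions: <+6,-6>, <+8,-4>, <+10,-2>, <+12,+0>. These grow by <+2,+2> each step.
step 5: <46,-9> + <+14,+2> → <60,-7>
step 6: <60,-7> + <+16,+4> → <76,-3>
step 7: <76,-3> + <+18,+6> → <94,3>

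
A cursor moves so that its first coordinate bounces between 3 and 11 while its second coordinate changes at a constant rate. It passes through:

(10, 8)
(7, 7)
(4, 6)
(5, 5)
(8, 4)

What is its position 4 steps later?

The first coordinate reflects between 3 and 11, moving 3 per step.
  step 5: 8 → 11
  step 6: 11 → 8
  step 7: 8 → 5
  step 8: 5 → 4
The second coordinate changes by -1 each step: at step 8 it is 0.

(4, 0)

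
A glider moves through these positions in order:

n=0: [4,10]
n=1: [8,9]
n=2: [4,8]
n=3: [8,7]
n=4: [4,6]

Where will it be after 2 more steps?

[4,4]

First: cycles through 4, 8 every 2 steps. Step 6 lands at position 0 of the cycle → 4.
Second: linear, -1 per step → 4 at step 6.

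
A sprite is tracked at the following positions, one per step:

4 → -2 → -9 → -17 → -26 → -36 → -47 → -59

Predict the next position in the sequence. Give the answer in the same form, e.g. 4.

Successive displacements: -6, -7, -8, -9, -10, -11, -12 — each changes by -1.
step 8: -59 − 13 → -72

-72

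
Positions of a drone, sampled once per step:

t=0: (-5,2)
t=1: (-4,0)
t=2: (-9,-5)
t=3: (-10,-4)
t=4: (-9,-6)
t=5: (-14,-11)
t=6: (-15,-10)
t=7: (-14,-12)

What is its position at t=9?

(-20,-16)

The moves between consecutive positions are (+1,-2), (-5,-5), (-1,+1), (+1,-2), (-5,-5), (-1,+1), (+1,-2); they repeat the 3-cycle [(+1,-2), (-5,-5), (-1,+1)].
step 8: apply (-5,-5) → (-19,-17)
step 9: apply (-1,+1) → (-20,-16)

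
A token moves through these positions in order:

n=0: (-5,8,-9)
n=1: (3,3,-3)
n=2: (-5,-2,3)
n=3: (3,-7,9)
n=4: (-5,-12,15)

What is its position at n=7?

(3,-27,33)

The first coordinate repeats the cycle [-5, 3] with period 2; step 7 mod 2 = 1, giving 3.
The second coordinate changes by -5 each step, so at step 7 it is 8 + 7·(-5) = -27.
The third coordinate changes by +6 each step, so at step 7 it is -9 + 7·(6) = 33.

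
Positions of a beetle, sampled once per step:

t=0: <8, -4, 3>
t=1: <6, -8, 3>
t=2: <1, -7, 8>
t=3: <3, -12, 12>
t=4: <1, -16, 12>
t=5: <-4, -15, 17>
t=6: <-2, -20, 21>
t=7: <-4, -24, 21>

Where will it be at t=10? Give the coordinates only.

<-9, -32, 30>

Differencing gives <-2, -4, +0>, <-5, +1, +5>, <+2, -5, +4>, <-2, -4, +0>, <-5, +1, +5>, <+2, -5, +4>, <-2, -4, +0>. This is the pattern <-2, -4, +0>, <-5, +1, +5>, <+2, -5, +4> repeated.
step 8: apply <-5, +1, +5> → <-9, -23, 26>
step 9: apply <+2, -5, +4> → <-7, -28, 30>
step 10: apply <-2, -4, +0> → <-9, -32, 30>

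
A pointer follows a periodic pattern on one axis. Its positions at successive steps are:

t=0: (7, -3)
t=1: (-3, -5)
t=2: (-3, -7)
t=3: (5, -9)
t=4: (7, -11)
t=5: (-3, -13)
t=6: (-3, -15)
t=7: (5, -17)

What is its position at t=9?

First: cycles through 7, -3, -3, 5 every 4 steps. Step 9 lands at position 1 of the cycle → -3.
Second: linear, -2 per step → -21 at step 9.

(-3, -21)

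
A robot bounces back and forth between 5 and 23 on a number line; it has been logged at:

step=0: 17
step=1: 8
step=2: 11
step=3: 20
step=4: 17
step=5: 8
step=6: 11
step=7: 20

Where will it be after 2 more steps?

The value reflects between 5 and 23, moving 9 per step.
  step 8: 20 → 17
  step 9: 17 → 8

8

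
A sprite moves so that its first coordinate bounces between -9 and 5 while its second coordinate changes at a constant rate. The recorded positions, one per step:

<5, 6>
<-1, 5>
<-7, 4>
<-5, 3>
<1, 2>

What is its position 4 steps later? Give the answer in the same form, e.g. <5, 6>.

The first coordinate travels 6 per step and bounces off the walls at -9 and 5.
  step 5: 1 → 3
  step 6: 3 → -3
  step 7: -3 → -9
  step 8: -9 → -3
The second coordinate changes by -1 each step: at step 8 it is -2.

<-3, -2>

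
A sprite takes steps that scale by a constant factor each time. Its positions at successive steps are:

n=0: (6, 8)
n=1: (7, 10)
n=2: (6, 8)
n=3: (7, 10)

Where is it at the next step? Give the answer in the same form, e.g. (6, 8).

Consecutive displacements (+1, +2), (-1, -2), (+1, +2) scale by a factor of -1 each step.
step 4: (7, 10) + (-1, -2) → (6, 8)

(6, 8)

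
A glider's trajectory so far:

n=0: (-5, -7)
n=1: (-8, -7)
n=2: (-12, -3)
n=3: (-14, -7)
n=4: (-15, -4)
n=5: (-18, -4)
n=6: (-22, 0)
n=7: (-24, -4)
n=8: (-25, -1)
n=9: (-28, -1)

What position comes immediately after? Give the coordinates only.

The moves between consecutive positions are (-3, +0), (-4, +4), (-2, -4), (-1, +3), (-3, +0), (-4, +4), (-2, -4), (-1, +3), (-3, +0); they repeat the 4-cycle [(-3, +0), (-4, +4), (-2, -4), (-1, +3)].
step 10: apply (-4, +4) → (-32, 3)

(-32, 3)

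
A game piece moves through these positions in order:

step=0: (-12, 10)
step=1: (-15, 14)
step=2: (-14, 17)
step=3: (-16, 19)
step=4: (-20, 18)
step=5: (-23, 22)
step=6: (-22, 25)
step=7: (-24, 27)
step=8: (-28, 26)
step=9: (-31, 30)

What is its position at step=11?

Step-to-step displacements: (-3, +4), (+1, +3), (-2, +2), (-4, -1), (-3, +4), (+1, +3), (-2, +2), (-4, -1), (-3, +4) — a repeating cycle of length 4.
step 10: apply (+1, +3) → (-30, 33)
step 11: apply (-2, +2) → (-32, 35)

(-32, 35)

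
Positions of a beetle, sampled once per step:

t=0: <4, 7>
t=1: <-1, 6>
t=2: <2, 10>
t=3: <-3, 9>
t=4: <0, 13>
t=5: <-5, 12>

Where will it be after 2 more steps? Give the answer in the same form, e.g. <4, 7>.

<-7, 15>

Step-to-step displacements: <-5, -1>, <+3, +4>, <-5, -1>, <+3, +4>, <-5, -1> — a repeating cycle of length 2.
step 6: apply <+3, +4> → <-2, 16>
step 7: apply <-5, -1> → <-7, 15>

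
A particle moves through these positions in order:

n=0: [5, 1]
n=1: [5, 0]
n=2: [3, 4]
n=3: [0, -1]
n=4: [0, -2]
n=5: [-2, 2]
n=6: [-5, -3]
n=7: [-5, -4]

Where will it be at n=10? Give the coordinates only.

The moves between consecutive positions are [+0, -1], [-2, +4], [-3, -5], [+0, -1], [-2, +4], [-3, -5], [+0, -1]; they repeat the 3-cycle [[+0, -1], [-2, +4], [-3, -5]].
step 8: apply [-2, +4] → [-7, 0]
step 9: apply [-3, -5] → [-10, -5]
step 10: apply [+0, -1] → [-10, -6]

[-10, -6]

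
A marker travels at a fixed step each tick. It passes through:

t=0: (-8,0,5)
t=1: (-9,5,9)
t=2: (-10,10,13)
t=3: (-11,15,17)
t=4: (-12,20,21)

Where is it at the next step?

(-13,25,25)

The position changes by (-1,+5,+4) every step.
step 5: (-12,20,21) + (-1,+5,+4) → (-13,25,25)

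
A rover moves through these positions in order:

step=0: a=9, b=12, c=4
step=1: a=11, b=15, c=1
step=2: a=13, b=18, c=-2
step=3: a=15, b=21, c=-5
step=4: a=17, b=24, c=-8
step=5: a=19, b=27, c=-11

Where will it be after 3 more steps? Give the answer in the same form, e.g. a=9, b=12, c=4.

a=25, b=36, c=-20

Constant displacement of (+2,+3,-3) per step.
step 6: a=19, b=27, c=-11 + (+2,+3,-3) → a=21, b=30, c=-14
step 7: a=21, b=30, c=-14 + (+2,+3,-3) → a=23, b=33, c=-17
step 8: a=23, b=33, c=-17 + (+2,+3,-3) → a=25, b=36, c=-20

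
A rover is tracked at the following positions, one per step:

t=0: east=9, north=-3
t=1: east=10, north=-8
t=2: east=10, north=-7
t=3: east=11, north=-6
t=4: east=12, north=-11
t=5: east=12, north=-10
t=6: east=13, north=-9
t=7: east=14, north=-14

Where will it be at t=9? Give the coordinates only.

east=15, north=-12

The moves between consecutive positions are (+1, -5), (+0, +1), (+1, +1), (+1, -5), (+0, +1), (+1, +1), (+1, -5); they repeat the 3-cycle [(+1, -5), (+0, +1), (+1, +1)].
step 8: apply (+0, +1) → east=14, north=-13
step 9: apply (+1, +1) → east=15, north=-12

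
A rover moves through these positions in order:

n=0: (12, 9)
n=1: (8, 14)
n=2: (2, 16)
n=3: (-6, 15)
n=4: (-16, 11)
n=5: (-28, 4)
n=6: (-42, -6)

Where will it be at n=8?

Taking differences between consecutive positions: (-4, +5), (-6, +2), (-8, -1), (-10, -4), (-12, -7), (-14, -10). These grow by (-2, -3) each step.
step 7: (-42, -6) + (-16, -13) → (-58, -19)
step 8: (-58, -19) + (-18, -16) → (-76, -35)

(-76, -35)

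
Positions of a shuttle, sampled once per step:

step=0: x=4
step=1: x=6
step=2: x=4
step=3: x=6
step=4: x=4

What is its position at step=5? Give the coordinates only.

Step-to-step displacements: +2, -2, +2, -2; each is -1× the previous.
step 5: 4 + 2 → x=6

x=6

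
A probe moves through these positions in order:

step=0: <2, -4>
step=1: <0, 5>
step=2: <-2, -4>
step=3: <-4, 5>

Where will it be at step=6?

The first coordinate changes by -2 each step, so at step 6 it is 2 + 6·(-2) = -10.
The second coordinate repeats the cycle [-4, 5] with period 2; step 6 mod 2 = 0, giving -4.

<-10, -4>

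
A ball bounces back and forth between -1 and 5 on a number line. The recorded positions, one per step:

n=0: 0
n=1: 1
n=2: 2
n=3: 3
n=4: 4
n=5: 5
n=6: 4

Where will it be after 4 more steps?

0

The value travels 1 per step and bounces off the walls at -1 and 5.
  step 7: 4 → 3
  step 8: 3 → 2
  step 9: 2 → 1
  step 10: 1 → 0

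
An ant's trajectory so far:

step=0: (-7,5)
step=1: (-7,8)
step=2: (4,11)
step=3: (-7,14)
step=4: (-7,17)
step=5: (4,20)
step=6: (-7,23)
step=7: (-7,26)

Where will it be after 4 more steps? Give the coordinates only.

First: cycles through -7, -7, 4 every 3 steps. Step 11 lands at position 2 of the cycle → 4.
Second: linear, +3 per step → 38 at step 11.

(4,38)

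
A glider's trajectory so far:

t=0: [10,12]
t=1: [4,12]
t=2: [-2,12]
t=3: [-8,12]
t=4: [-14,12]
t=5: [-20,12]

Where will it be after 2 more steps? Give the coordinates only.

Constant displacement of [-6,+0] per step.
step 6: [-20,12] + [-6,+0] → [-26,12]
step 7: [-26,12] + [-6,+0] → [-32,12]

[-32,12]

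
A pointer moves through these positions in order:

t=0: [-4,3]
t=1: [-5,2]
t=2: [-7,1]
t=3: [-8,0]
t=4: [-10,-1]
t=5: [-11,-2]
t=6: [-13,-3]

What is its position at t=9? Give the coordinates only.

[-17,-6]

The moves between consecutive positions are [-1,-1], [-2,-1], [-1,-1], [-2,-1], [-1,-1], [-2,-1]; they repeat the 2-cycle [[-1,-1], [-2,-1]].
step 7: apply [-1,-1] → [-14,-4]
step 8: apply [-2,-1] → [-16,-5]
step 9: apply [-1,-1] → [-17,-6]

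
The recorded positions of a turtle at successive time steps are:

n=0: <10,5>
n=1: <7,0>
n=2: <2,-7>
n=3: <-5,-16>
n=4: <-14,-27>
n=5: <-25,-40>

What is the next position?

Successive displacements: <-3,-5>, <-5,-7>, <-7,-9>, <-9,-11>, <-11,-13> — each changes by <-2,-2>.
step 6: <-25,-40> + <-13,-15> → <-38,-55>

<-38,-55>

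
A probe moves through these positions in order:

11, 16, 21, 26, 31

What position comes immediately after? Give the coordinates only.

36

Constant displacement of +5 per step.
step 5: 31 + 5 → 36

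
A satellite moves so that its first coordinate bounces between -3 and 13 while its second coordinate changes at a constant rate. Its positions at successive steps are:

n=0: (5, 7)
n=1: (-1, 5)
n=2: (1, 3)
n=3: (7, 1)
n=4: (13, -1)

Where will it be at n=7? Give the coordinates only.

(-1, -7)

The first coordinate reflects between -3 and 13, moving 6 per step.
  step 5: 13 → 7
  step 6: 7 → 1
  step 7: 1 → -1
The second coordinate changes by -2 each step: at step 7 it is -7.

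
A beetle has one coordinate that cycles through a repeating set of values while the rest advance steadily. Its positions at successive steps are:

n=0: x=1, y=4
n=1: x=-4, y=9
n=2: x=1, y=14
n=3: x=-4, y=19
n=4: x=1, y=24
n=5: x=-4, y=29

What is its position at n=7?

x=-4, y=39

The x coordinate repeats the cycle [1, -4] with period 2; step 7 mod 2 = 1, giving -4.
The y coordinate changes by +5 each step, so at step 7 it is 4 + 7·(5) = 39.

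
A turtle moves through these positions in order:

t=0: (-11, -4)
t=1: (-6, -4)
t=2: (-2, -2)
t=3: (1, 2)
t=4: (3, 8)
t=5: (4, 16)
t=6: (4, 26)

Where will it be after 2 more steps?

(1, 52)

First differences are (+5, +0), (+4, +2), (+3, +4), (+2, +6), (+1, +8), (+0, +10); their common second difference is (-1, +2) (constant acceleration).
step 7: (4, 26) + (-1, +12) → (3, 38)
step 8: (3, 38) + (-2, +14) → (1, 52)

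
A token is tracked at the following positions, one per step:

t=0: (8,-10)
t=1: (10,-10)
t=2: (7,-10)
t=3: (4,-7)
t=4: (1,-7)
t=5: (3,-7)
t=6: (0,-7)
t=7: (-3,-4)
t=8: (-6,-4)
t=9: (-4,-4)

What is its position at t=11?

(-10,-1)

Differencing gives (+2,+0), (-3,+0), (-3,+3), (-3,+0), (+2,+0), (-3,+0), (-3,+3), (-3,+0), (+2,+0). This is the pattern (+2,+0), (-3,+0), (-3,+3), (-3,+0) repeated.
step 10: apply (-3,+0) → (-7,-4)
step 11: apply (-3,+3) → (-10,-1)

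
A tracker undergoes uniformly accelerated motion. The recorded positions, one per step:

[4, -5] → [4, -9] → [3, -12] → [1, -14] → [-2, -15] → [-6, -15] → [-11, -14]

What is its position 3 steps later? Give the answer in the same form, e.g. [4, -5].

Successive displacements: [+0, -4], [-1, -3], [-2, -2], [-3, -1], [-4, +0], [-5, +1] — each changes by [-1, +1].
step 7: [-11, -14] + [-6, +2] → [-17, -12]
step 8: [-17, -12] + [-7, +3] → [-24, -9]
step 9: [-24, -9] + [-8, +4] → [-32, -5]

[-32, -5]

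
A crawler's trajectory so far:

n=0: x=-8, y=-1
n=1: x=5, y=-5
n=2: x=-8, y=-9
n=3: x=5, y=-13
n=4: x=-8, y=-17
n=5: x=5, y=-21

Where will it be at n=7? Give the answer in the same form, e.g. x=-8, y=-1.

x=5, y=-29

The x coordinate repeats the cycle [-8, 5] with period 2; step 7 mod 2 = 1, giving 5.
The y coordinate changes by -4 each step, so at step 7 it is -1 + 7·(-4) = -29.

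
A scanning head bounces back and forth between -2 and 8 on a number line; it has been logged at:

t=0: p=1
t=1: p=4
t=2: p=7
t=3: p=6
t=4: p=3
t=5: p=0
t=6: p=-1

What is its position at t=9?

p=8

The value reflects between -2 and 8, moving 3 per step.
  step 7: -1 → 2
  step 8: 2 → 5
  step 9: 5 → 8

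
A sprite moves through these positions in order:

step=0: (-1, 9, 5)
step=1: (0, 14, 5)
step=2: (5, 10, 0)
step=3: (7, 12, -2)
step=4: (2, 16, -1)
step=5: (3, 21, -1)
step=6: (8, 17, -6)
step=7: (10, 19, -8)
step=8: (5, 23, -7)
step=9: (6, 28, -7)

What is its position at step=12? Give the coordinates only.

Step-to-step displacements: (+1, +5, +0), (+5, -4, -5), (+2, +2, -2), (-5, +4, +1), (+1, +5, +0), (+5, -4, -5), (+2, +2, -2), (-5, +4, +1), (+1, +5, +0) — a repeating cycle of length 4.
step 10: apply (+5, -4, -5) → (11, 24, -12)
step 11: apply (+2, +2, -2) → (13, 26, -14)
step 12: apply (-5, +4, +1) → (8, 30, -13)

(8, 30, -13)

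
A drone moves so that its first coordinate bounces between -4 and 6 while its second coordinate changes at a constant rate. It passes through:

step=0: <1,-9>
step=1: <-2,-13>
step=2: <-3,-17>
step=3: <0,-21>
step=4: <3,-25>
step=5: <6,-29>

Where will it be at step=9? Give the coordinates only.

The first coordinate travels 3 per step and bounces off the walls at -4 and 6.
  step 6: 6 → 3
  step 7: 3 → 0
  step 8: 0 → -3
  step 9: -3 → -2
The second coordinate changes by -4 each step: at step 9 it is -45.

<-2,-45>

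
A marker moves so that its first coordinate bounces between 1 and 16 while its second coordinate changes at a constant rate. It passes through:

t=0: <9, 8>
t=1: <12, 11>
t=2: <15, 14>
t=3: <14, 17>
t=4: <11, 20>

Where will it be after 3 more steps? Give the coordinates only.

The first coordinate reflects between 1 and 16, moving 3 per step.
  step 5: 11 → 8
  step 6: 8 → 5
  step 7: 5 → 2
The second coordinate changes by +3 each step: at step 7 it is 29.

<2, 29>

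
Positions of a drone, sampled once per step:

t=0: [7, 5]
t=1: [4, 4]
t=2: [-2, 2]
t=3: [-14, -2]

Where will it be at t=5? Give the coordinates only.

Step-to-step displacements: [-3, -1], [-6, -2], [-12, -4]; each is 2× the previous.
step 4: [-14, -2] + [-24, -8] → [-38, -10]
step 5: [-38, -10] + [-48, -16] → [-86, -26]

[-86, -26]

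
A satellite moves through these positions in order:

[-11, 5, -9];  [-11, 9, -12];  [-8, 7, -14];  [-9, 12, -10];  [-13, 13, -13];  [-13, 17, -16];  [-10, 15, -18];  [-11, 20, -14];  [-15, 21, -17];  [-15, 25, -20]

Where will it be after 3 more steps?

[-17, 29, -21]

The moves between consecutive positions are [+0, +4, -3], [+3, -2, -2], [-1, +5, +4], [-4, +1, -3], [+0, +4, -3], [+3, -2, -2], [-1, +5, +4], [-4, +1, -3], [+0, +4, -3]; they repeat the 4-cycle [[+0, +4, -3], [+3, -2, -2], [-1, +5, +4], [-4, +1, -3]].
step 10: apply [+3, -2, -2] → [-12, 23, -22]
step 11: apply [-1, +5, +4] → [-13, 28, -18]
step 12: apply [-4, +1, -3] → [-17, 29, -21]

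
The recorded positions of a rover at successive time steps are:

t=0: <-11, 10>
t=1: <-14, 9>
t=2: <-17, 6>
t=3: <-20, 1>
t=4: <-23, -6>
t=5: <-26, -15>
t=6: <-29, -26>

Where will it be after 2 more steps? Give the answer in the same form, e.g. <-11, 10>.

Successive displacements: <-3, -1>, <-3, -3>, <-3, -5>, <-3, -7>, <-3, -9>, <-3, -11> — each changes by <+0, -2>.
step 7: <-29, -26> + <-3, -13> → <-32, -39>
step 8: <-32, -39> + <-3, -15> → <-35, -54>

<-35, -54>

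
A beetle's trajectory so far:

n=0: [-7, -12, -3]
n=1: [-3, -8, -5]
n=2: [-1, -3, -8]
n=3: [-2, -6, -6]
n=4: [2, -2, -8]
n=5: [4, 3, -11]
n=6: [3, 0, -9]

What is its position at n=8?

The moves between consecutive positions are [+4, +4, -2], [+2, +5, -3], [-1, -3, +2], [+4, +4, -2], [+2, +5, -3], [-1, -3, +2]; they repeat the 3-cycle [[+4, +4, -2], [+2, +5, -3], [-1, -3, +2]].
step 7: apply [+4, +4, -2] → [7, 4, -11]
step 8: apply [+2, +5, -3] → [9, 9, -14]

[9, 9, -14]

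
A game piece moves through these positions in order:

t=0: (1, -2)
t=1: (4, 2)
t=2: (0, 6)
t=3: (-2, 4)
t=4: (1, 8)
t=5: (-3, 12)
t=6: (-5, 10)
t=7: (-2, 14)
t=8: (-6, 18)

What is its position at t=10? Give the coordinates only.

Differencing gives (+3, +4), (-4, +4), (-2, -2), (+3, +4), (-4, +4), (-2, -2), (+3, +4), (-4, +4). This is the pattern (+3, +4), (-4, +4), (-2, -2) repeated.
step 9: apply (-2, -2) → (-8, 16)
step 10: apply (+3, +4) → (-5, 20)

(-5, 20)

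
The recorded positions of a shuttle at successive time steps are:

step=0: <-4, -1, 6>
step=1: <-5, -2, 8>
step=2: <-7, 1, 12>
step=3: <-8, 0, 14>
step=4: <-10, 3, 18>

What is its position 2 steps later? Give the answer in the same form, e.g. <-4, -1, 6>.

<-13, 5, 24>

Step-to-step displacements: <-1, -1, +2>, <-2, +3, +4>, <-1, -1, +2>, <-2, +3, +4> — a repeating cycle of length 2.
step 5: apply <-1, -1, +2> → <-11, 2, 20>
step 6: apply <-2, +3, +4> → <-13, 5, 24>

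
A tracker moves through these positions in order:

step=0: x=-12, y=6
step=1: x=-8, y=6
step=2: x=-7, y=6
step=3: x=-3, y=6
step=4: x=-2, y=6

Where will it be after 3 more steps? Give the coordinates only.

x=7, y=6

Differencing gives (+4, +0), (+1, +0), (+4, +0), (+1, +0). This is the pattern (+4, +0), (+1, +0) repeated.
step 5: apply (+4, +0) → x=2, y=6
step 6: apply (+1, +0) → x=3, y=6
step 7: apply (+4, +0) → x=7, y=6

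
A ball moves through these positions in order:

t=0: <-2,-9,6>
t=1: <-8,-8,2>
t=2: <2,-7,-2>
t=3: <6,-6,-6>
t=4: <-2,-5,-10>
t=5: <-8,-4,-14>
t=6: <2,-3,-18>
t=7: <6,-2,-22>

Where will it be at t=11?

<6,2,-38>

First: cycles through -2, -8, 2, 6 every 4 steps. Step 11 lands at position 3 of the cycle → 6.
Second: linear, +1 per step → 2 at step 11.
Third: linear, -4 per step → -38 at step 11.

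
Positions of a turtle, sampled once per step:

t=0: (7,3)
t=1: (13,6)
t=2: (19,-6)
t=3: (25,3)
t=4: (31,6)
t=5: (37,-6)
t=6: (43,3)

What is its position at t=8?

(55,-6)

First: linear, +6 per step → 55 at step 8.
Second: cycles through 3, 6, -6 every 3 steps. Step 8 lands at position 2 of the cycle → -6.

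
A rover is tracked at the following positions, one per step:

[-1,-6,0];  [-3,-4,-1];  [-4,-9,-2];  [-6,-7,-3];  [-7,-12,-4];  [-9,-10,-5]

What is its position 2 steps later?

The moves between consecutive positions are [-2,+2,-1], [-1,-5,-1], [-2,+2,-1], [-1,-5,-1], [-2,+2,-1]; they repeat the 2-cycle [[-2,+2,-1], [-1,-5,-1]].
step 6: apply [-1,-5,-1] → [-10,-15,-6]
step 7: apply [-2,+2,-1] → [-12,-13,-7]

[-12,-13,-7]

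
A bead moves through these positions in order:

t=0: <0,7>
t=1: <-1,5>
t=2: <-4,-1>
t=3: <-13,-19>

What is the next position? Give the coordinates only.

Consecutive displacements <-1,-2>, <-3,-6>, <-9,-18> scale by a factor of 3 each step.
step 4: <-13,-19> + <-27,-54> → <-40,-73>

<-40,-73>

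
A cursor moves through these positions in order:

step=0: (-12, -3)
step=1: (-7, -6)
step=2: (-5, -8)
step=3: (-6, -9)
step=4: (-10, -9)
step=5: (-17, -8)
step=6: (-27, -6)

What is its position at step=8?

(-56, 1)

First differences are (+5, -3), (+2, -2), (-1, -1), (-4, +0), (-7, +1), (-10, +2); their common second difference is (-3, +1) (constant acceleration).
step 7: (-27, -6) + (-13, +3) → (-40, -3)
step 8: (-40, -3) + (-16, +4) → (-56, 1)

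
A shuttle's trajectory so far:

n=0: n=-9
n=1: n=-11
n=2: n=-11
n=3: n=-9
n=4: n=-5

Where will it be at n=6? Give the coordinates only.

n=9

First differences are -2, +0, +2, +4; their common second difference is +2 (constant acceleration).
step 5: -5 + 6 → n=1
step 6: 1 + 8 → n=9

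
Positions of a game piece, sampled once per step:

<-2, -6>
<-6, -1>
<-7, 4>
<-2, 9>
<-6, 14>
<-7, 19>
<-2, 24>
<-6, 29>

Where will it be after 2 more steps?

First: cycles through -2, -6, -7 every 3 steps. Step 9 lands at position 0 of the cycle → -2.
Second: linear, +5 per step → 39 at step 9.

<-2, 39>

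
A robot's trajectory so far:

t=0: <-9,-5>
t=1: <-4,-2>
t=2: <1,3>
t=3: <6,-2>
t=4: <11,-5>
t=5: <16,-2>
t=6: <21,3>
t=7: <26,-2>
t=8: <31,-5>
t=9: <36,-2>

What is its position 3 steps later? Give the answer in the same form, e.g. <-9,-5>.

<51,-5>

First: linear, +5 per step → 51 at step 12.
Second: cycles through -5, -2, 3, -2 every 4 steps. Step 12 lands at position 0 of the cycle → -5.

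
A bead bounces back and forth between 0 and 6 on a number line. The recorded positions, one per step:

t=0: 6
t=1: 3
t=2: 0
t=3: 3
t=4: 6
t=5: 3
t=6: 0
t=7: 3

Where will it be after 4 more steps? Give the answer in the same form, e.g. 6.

3

The value reflects between 0 and 6, moving 3 per step.
  step 8: 3 → 6
  step 9: 6 → 3
  step 10: 3 → 0
  step 11: 0 → 3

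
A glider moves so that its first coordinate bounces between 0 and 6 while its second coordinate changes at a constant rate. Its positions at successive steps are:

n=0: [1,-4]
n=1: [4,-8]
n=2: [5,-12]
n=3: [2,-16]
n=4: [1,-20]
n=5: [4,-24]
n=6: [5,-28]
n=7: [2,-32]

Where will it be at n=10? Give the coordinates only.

[5,-44]

The first coordinate travels 3 per step and bounces off the walls at 0 and 6.
  step 8: 2 → 1
  step 9: 1 → 4
  step 10: 4 → 5
The second coordinate changes by -4 each step: at step 10 it is -44.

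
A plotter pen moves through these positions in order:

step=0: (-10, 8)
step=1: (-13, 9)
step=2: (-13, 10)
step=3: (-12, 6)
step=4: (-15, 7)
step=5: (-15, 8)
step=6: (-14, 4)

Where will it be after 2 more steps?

Step-to-step displacements: (-3, +1), (+0, +1), (+1, -4), (-3, +1), (+0, +1), (+1, -4) — a repeating cycle of length 3.
step 7: apply (-3, +1) → (-17, 5)
step 8: apply (+0, +1) → (-17, 6)

(-17, 6)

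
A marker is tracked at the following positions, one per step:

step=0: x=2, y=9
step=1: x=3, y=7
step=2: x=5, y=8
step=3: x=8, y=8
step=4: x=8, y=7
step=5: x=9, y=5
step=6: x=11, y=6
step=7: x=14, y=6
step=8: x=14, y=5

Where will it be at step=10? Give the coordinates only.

The moves between consecutive positions are (+1, -2), (+2, +1), (+3, +0), (+0, -1), (+1, -2), (+2, +1), (+3, +0), (+0, -1); they repeat the 4-cycle [(+1, -2), (+2, +1), (+3, +0), (+0, -1)].
step 9: apply (+1, -2) → x=15, y=3
step 10: apply (+2, +1) → x=17, y=4

x=17, y=4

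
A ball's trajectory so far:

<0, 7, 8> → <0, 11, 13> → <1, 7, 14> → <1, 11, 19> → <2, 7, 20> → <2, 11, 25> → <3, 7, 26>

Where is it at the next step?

The moves between consecutive positions are <+0, +4, +5>, <+1, -4, +1>, <+0, +4, +5>, <+1, -4, +1>, <+0, +4, +5>, <+1, -4, +1>; they repeat the 2-cycle [<+0, +4, +5>, <+1, -4, +1>].
step 7: apply <+0, +4, +5> → <3, 11, 31>

<3, 11, 31>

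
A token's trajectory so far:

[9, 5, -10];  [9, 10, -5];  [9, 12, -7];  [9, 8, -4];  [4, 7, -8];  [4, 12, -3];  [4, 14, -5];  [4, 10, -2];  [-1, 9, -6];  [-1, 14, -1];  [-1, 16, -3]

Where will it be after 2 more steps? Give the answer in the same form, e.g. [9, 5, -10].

[-6, 11, -4]

Differencing gives [+0, +5, +5], [+0, +2, -2], [+0, -4, +3], [-5, -1, -4], [+0, +5, +5], [+0, +2, -2], [+0, -4, +3], [-5, -1, -4], [+0, +5, +5], [+0, +2, -2]. This is the pattern [+0, +5, +5], [+0, +2, -2], [+0, -4, +3], [-5, -1, -4] repeated.
step 11: apply [+0, -4, +3] → [-1, 12, 0]
step 12: apply [-5, -1, -4] → [-6, 11, -4]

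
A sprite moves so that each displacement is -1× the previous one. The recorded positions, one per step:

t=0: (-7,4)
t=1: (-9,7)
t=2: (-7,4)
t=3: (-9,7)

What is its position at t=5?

(-9,7)

The jumps are (-2,+3), (+2,-3), (-2,+3) — a geometric progression with ratio -1.
step 4: (-9,7) + (+2,-3) → (-7,4)
step 5: (-7,4) + (-2,+3) → (-9,7)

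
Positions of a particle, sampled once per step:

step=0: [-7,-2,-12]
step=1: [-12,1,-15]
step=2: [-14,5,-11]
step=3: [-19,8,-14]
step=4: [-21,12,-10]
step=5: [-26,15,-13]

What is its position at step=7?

The moves between consecutive positions are [-5,+3,-3], [-2,+4,+4], [-5,+3,-3], [-2,+4,+4], [-5,+3,-3]; they repeat the 2-cycle [[-5,+3,-3], [-2,+4,+4]].
step 6: apply [-2,+4,+4] → [-28,19,-9]
step 7: apply [-5,+3,-3] → [-33,22,-12]

[-33,22,-12]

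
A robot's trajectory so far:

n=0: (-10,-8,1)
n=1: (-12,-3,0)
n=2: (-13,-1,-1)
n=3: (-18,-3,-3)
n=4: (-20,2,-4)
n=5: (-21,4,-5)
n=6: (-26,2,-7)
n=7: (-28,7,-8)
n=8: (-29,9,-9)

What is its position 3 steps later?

(-37,14,-13)

The moves between consecutive positions are (-2,+5,-1), (-1,+2,-1), (-5,-2,-2), (-2,+5,-1), (-1,+2,-1), (-5,-2,-2), (-2,+5,-1), (-1,+2,-1); they repeat the 3-cycle [(-2,+5,-1), (-1,+2,-1), (-5,-2,-2)].
step 9: apply (-5,-2,-2) → (-34,7,-11)
step 10: apply (-2,+5,-1) → (-36,12,-12)
step 11: apply (-1,+2,-1) → (-37,14,-13)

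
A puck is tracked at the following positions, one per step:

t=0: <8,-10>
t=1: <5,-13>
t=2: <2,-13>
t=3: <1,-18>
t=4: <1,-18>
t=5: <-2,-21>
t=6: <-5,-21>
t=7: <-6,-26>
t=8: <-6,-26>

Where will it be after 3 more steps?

<-13,-34>

Step-to-step displacements: <-3,-3>, <-3,+0>, <-1,-5>, <+0,+0>, <-3,-3>, <-3,+0>, <-1,-5>, <+0,+0> — a repeating cycle of length 4.
step 9: apply <-3,-3> → <-9,-29>
step 10: apply <-3,+0> → <-12,-29>
step 11: apply <-1,-5> → <-13,-34>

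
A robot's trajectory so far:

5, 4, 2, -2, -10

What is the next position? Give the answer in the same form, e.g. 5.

-26

Consecutive displacements -1, -2, -4, -8 scale by a factor of 2 each step.
step 5: -10 − 16 → -26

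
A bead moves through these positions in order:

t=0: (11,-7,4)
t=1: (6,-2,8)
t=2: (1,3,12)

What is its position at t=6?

(-19,23,28)

Each step adds (-5,+5,+4) to the position.
step 3: (1,3,12) + (-5,+5,+4) → (-4,8,16)
step 4: (-4,8,16) + (-5,+5,+4) → (-9,13,20)
step 5: (-9,13,20) + (-5,+5,+4) → (-14,18,24)
step 6: (-14,18,24) + (-5,+5,+4) → (-19,23,28)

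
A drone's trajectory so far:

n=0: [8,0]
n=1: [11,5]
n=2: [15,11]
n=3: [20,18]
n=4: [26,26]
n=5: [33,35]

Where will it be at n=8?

[60,68]

First differences are [+3,+5], [+4,+6], [+5,+7], [+6,+8], [+7,+9]; their common second difference is [+1,+1] (constant acceleration).
step 6: [33,35] + [+8,+10] → [41,45]
step 7: [41,45] + [+9,+11] → [50,56]
step 8: [50,56] + [+10,+12] → [60,68]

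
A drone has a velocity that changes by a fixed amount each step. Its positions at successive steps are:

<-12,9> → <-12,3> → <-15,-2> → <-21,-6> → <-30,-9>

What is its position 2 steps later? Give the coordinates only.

Taking differences between consecutive positions: <+0,-6>, <-3,-5>, <-6,-4>, <-9,-3>. These grow by <-3,+1> each step.
step 5: <-30,-9> + <-12,-2> → <-42,-11>
step 6: <-42,-11> + <-15,-1> → <-57,-12>

<-57,-12>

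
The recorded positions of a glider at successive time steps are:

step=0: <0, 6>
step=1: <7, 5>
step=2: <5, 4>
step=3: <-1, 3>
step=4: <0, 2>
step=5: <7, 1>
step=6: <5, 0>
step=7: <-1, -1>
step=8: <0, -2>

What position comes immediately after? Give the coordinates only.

<7, -3>

The first coordinate repeats the cycle [0, 7, 5, -1] with period 4; step 9 mod 4 = 1, giving 7.
The second coordinate changes by -1 each step, so at step 9 it is 6 + 9·(-1) = -3.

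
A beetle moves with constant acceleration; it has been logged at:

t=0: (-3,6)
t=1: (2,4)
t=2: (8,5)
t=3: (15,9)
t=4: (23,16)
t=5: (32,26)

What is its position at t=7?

Successive displacements: (+5,-2), (+6,+1), (+7,+4), (+8,+7), (+9,+10) — each changes by (+1,+3).
step 6: (32,26) + (+10,+13) → (42,39)
step 7: (42,39) + (+11,+16) → (53,55)

(53,55)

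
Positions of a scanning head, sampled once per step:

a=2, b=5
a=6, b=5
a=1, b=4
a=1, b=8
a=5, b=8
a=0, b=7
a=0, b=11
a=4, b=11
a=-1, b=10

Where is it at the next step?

Differencing gives (+4, +0), (-5, -1), (+0, +4), (+4, +0), (-5, -1), (+0, +4), (+4, +0), (-5, -1). This is the pattern (+4, +0), (-5, -1), (+0, +4) repeated.
step 9: apply (+0, +4) → a=-1, b=14

a=-1, b=14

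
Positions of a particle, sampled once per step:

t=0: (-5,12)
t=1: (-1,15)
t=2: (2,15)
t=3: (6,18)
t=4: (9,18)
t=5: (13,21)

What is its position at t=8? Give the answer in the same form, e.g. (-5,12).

(23,24)

Step-to-step displacements: (+4,+3), (+3,+0), (+4,+3), (+3,+0), (+4,+3) — a repeating cycle of length 2.
step 6: apply (+3,+0) → (16,21)
step 7: apply (+4,+3) → (20,24)
step 8: apply (+3,+0) → (23,24)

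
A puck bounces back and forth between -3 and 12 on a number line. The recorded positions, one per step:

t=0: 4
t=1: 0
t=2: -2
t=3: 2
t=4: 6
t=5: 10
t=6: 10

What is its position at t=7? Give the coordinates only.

The value travels 4 per step and bounces off the walls at -3 and 12.
  step 7: 10 → 6

6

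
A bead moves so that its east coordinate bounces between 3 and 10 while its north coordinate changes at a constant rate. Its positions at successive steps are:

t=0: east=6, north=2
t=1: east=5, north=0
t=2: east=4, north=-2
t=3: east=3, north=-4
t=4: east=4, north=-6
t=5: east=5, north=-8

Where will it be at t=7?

east=7, north=-12

The east coordinate travels 1 per step and bounces off the walls at 3 and 10.
  step 6: 5 → 6
  step 7: 6 → 7
The north coordinate changes by -2 each step: at step 7 it is -12.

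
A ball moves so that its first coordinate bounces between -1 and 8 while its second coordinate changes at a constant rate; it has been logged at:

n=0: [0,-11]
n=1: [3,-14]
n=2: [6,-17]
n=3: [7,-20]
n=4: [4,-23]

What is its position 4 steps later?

[6,-35]

The first coordinate reflects between -1 and 8, moving 3 per step.
  step 5: 4 → 1
  step 6: 1 → 0
  step 7: 0 → 3
  step 8: 3 → 6
The second coordinate changes by -3 each step: at step 8 it is -35.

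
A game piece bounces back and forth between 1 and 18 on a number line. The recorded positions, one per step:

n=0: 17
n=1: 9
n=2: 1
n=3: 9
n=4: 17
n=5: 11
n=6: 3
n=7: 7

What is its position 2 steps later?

13

The value travels 8 per step and bounces off the walls at 1 and 18.
  step 8: 7 → 15
  step 9: 15 → 13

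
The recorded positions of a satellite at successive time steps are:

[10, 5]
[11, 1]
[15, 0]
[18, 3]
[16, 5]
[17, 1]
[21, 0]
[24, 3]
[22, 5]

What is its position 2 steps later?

Step-to-step displacements: [+1, -4], [+4, -1], [+3, +3], [-2, +2], [+1, -4], [+4, -1], [+3, +3], [-2, +2] — a repeating cycle of length 4.
step 9: apply [+1, -4] → [23, 1]
step 10: apply [+4, -1] → [27, 0]

[27, 0]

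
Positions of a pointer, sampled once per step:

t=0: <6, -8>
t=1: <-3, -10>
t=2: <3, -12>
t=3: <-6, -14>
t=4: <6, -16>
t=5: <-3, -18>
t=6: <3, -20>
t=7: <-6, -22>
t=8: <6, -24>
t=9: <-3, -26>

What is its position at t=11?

The first coordinate repeats the cycle [6, -3, 3, -6] with period 4; step 11 mod 4 = 3, giving -6.
The second coordinate changes by -2 each step, so at step 11 it is -8 + 11·(-2) = -30.

<-6, -30>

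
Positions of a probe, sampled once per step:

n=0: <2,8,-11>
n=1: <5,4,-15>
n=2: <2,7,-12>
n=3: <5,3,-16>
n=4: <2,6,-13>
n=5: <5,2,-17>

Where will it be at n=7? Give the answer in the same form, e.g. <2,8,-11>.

Differencing gives <+3,-4,-4>, <-3,+3,+3>, <+3,-4,-4>, <-3,+3,+3>, <+3,-4,-4>. This is the pattern <+3,-4,-4>, <-3,+3,+3> repeated.
step 6: apply <-3,+3,+3> → <2,5,-14>
step 7: apply <+3,-4,-4> → <5,1,-18>

<5,1,-18>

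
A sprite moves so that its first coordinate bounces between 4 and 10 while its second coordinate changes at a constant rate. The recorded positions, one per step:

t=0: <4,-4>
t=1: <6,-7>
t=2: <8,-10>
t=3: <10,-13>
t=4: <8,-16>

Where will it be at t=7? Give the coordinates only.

The first coordinate reflects between 4 and 10, moving 2 per step.
  step 5: 8 → 6
  step 6: 6 → 4
  step 7: 4 → 6
The second coordinate changes by -3 each step: at step 7 it is -25.

<6,-25>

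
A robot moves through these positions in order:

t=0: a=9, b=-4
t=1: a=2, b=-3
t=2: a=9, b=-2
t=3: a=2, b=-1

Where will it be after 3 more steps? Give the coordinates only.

The a coordinate repeats the cycle [9, 2] with period 2; step 6 mod 2 = 0, giving 9.
The b coordinate changes by +1 each step, so at step 6 it is -4 + 6·(1) = 2.

a=9, b=2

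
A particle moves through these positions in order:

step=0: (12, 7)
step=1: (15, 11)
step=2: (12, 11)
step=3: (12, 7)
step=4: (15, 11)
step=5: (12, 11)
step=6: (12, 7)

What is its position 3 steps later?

Differencing gives (+3, +4), (-3, +0), (+0, -4), (+3, +4), (-3, +0), (+0, -4). This is the pattern (+3, +4), (-3, +0), (+0, -4) repeated.
step 7: apply (+3, +4) → (15, 11)
step 8: apply (-3, +0) → (12, 11)
step 9: apply (+0, -4) → (12, 7)

(12, 7)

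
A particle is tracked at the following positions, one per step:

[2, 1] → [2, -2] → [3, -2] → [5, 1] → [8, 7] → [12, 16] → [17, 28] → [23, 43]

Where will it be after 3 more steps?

Successive displacements: [+0, -3], [+1, +0], [+2, +3], [+3, +6], [+4, +9], [+5, +12], [+6, +15] — each changes by [+1, +3].
step 8: [23, 43] + [+7, +18] → [30, 61]
step 9: [30, 61] + [+8, +21] → [38, 82]
step 10: [38, 82] + [+9, +24] → [47, 106]

[47, 106]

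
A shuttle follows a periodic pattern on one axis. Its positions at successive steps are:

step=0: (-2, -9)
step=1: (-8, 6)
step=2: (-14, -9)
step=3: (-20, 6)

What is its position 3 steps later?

First: linear, -6 per step → -38 at step 6.
Second: cycles through -9, 6 every 2 steps. Step 6 lands at position 0 of the cycle → -9.

(-38, -9)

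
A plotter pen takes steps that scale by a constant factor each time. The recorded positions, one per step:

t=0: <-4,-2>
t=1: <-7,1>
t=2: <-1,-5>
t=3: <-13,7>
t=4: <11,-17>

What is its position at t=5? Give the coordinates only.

Consecutive displacements <-3,+3>, <+6,-6>, <-12,+12>, <+24,-24> scale by a factor of -2 each step.
step 5: <11,-17> + <-48,+48> → <-37,31>

<-37,31>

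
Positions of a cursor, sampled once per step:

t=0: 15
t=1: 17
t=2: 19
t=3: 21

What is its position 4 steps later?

The position changes by +2 every step.
step 4: 21 + 2 → 23
step 5: 23 + 2 → 25
step 6: 25 + 2 → 27
step 7: 27 + 2 → 29

29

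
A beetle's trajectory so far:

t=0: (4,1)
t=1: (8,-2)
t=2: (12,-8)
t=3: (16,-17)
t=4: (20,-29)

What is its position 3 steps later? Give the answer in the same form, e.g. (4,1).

First differences are (+4,-3), (+4,-6), (+4,-9), (+4,-12); their common second difference is (+0,-3) (constant acceleration).
step 5: (20,-29) + (+4,-15) → (24,-44)
step 6: (24,-44) + (+4,-18) → (28,-62)
step 7: (28,-62) + (+4,-21) → (32,-83)

(32,-83)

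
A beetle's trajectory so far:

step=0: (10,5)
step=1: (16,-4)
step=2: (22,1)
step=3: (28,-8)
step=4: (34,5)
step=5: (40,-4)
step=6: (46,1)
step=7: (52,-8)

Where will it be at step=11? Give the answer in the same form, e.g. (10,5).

(76,-8)

First: linear, +6 per step → 76 at step 11.
Second: cycles through 5, -4, 1, -8 every 4 steps. Step 11 lands at position 3 of the cycle → -8.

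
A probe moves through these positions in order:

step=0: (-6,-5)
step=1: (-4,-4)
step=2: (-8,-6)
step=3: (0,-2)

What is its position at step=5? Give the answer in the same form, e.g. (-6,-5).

(16,6)

The jumps are (+2,+1), (-4,-2), (+8,+4) — a geometric progression with ratio -2.
step 4: (0,-2) + (-16,-8) → (-16,-10)
step 5: (-16,-10) + (+32,+16) → (16,6)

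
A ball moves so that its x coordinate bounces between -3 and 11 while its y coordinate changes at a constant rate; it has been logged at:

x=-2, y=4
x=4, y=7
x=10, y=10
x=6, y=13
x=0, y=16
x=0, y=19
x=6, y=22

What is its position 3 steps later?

The x coordinate travels 6 per step and bounces off the walls at -3 and 11.
  step 7: 6 → 10
  step 8: 10 → 4
  step 9: 4 → -2
The y coordinate changes by +3 each step: at step 9 it is 31.

x=-2, y=31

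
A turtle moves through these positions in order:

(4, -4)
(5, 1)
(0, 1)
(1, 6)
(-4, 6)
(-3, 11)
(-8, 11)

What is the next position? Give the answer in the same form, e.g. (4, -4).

The moves between consecutive positions are (+1, +5), (-5, +0), (+1, +5), (-5, +0), (+1, +5), (-5, +0); they repeat the 2-cycle [(+1, +5), (-5, +0)].
step 7: apply (+1, +5) → (-7, 16)

(-7, 16)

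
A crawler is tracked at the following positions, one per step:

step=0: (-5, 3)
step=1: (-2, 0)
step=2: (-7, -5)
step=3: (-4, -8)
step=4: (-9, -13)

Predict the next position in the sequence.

(-6, -16)

Differencing gives (+3, -3), (-5, -5), (+3, -3), (-5, -5). This is the pattern (+3, -3), (-5, -5) repeated.
step 5: apply (+3, -3) → (-6, -16)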